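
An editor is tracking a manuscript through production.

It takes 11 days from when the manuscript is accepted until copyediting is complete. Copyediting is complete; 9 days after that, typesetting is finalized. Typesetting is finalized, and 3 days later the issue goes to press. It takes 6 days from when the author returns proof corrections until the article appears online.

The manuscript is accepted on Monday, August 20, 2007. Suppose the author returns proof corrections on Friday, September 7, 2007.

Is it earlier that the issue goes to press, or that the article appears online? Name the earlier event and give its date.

The issue goes to press — Wednesday, September 12, 2007

The manuscript is accepted: Aug 20, 2007.
Copyediting is complete: Aug 20, 2007 + 11 days = Aug 31, 2007.
Typesetting is finalized: Aug 31, 2007 + 9 days = Sep 9, 2007.
The issue goes to press: Sep 9, 2007 + 3 days = Sep 12, 2007.
The author returns proof corrections: Sep 7, 2007.
The article appears online: Sep 7, 2007 + 6 days = Sep 13, 2007.
Comparing: the issue goes to press on Sep 12, 2007 vs the article appears online on Sep 13, 2007. Earlier: the issue goes to press.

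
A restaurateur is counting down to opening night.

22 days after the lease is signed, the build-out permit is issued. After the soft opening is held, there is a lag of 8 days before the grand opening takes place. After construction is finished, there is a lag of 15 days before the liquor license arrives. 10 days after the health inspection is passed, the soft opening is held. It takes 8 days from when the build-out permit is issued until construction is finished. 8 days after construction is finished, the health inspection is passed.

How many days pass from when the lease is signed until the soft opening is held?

Causal path: the lease is signed → the build-out permit is issued → construction is finished → the health inspection is passed → the soft opening is held.
Total delay along the path: 22 + 8 + 8 + 10 = 48 days.

48 days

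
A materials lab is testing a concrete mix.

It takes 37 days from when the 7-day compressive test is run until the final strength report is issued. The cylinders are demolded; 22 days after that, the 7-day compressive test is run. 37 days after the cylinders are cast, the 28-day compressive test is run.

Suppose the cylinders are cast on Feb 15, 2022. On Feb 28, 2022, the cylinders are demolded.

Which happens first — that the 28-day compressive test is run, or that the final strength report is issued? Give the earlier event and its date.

The cylinders are cast: Feb 15, 2022.
The 28-day compressive test is run: Feb 15, 2022 + 37 days = Mar 24, 2022.
The cylinders are demolded: Feb 28, 2022.
The 7-day compressive test is run: Feb 28, 2022 + 22 days = Mar 22, 2022.
The final strength report is issued: Mar 22, 2022 + 37 days = Apr 28, 2022.
Comparing: the 28-day compressive test is run on Mar 24, 2022 vs the final strength report is issued on Apr 28, 2022. Earlier: the 28-day compressive test is run.

The 28-day compressive test is run — Mar 24, 2022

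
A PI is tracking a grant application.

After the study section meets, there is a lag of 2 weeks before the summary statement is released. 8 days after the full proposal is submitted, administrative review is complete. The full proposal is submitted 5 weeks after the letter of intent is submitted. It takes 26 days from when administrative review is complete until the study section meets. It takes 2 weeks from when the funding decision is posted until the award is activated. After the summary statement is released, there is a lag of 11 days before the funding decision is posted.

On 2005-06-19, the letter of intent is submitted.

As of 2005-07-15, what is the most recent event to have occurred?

The letter of intent is submitted

The letter of intent is submitted: Jun 19, 2005.
The full proposal is submitted: Jun 19, 2005 + 5 weeks = Jul 24, 2005.
Administrative review is complete: Jul 24, 2005 + 8 days = Aug 1, 2005.
The study section meets: Aug 1, 2005 + 26 days = Aug 27, 2005.
The summary statement is released: Aug 27, 2005 + 2 weeks = Sep 10, 2005.
The funding decision is posted: Sep 10, 2005 + 11 days = Sep 21, 2005.
The award is activated: Sep 21, 2005 + 2 weeks = Oct 5, 2005.
Jul 15, 2005 falls between when the letter of intent is submitted (Jun 19, 2005) and when the full proposal is submitted (Jul 24, 2005).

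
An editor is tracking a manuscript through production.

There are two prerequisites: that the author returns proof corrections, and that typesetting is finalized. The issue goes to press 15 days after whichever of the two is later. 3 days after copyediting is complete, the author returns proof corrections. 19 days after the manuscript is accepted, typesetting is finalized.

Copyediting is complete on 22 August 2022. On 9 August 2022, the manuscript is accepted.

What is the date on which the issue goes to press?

12 September 2022

Copyediting is complete: Aug 22, 2022.
The author returns proof corrections: Aug 22, 2022 + 3 days = Aug 25, 2022.
The manuscript is accepted: Aug 9, 2022.
Typesetting is finalized: Aug 9, 2022 + 19 days = Aug 28, 2022.
Both prerequisites met — the author returns proof corrections (Aug 25, 2022), typesetting is finalized (Aug 28, 2022); the later is Aug 28, 2022.
The issue goes to press: Aug 28, 2022 + 15 days = Sep 12, 2022.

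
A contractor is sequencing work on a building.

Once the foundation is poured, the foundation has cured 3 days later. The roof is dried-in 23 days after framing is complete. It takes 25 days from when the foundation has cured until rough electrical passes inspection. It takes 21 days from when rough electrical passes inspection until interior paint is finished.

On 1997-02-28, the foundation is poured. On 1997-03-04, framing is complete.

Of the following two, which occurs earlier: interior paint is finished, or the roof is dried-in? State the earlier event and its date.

The roof is dried-in — 1997-03-27

The foundation is poured: Feb 28, 1997.
The foundation has cured: Feb 28, 1997 + 3 days = Mar 3, 1997.
Rough electrical passes inspection: Mar 3, 1997 + 25 days = Mar 28, 1997.
Interior paint is finished: Mar 28, 1997 + 21 days = Apr 18, 1997.
Framing is complete: Mar 4, 1997.
The roof is dried-in: Mar 4, 1997 + 23 days = Mar 27, 1997.
Comparing: interior paint is finished on Apr 18, 1997 vs the roof is dried-in on Mar 27, 1997. Earlier: the roof is dried-in.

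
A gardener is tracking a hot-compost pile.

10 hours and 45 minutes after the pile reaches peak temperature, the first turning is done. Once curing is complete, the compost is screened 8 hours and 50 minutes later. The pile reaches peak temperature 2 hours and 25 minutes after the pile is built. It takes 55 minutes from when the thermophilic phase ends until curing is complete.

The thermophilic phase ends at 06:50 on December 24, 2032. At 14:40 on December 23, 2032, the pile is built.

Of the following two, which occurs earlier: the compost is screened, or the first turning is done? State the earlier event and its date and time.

The thermophilic phase ends: 06:50 Dec 24, 2032.
Curing is complete: 06:50 Dec 24, 2032 + 55m = 07:45 Dec 24, 2032.
The compost is screened: 07:45 Dec 24, 2032 + 8h50m = 16:35 Dec 24, 2032.
The pile is built: 14:40 Dec 23, 2032.
The pile reaches peak temperature: 14:40 Dec 23, 2032 + 2h25m = 17:05 Dec 23, 2032.
The first turning is done: 17:05 Dec 23, 2032 + 10h45m = 03:50 Dec 24, 2032.
Comparing: the compost is screened at 16:35 Dec 24, 2032 vs the first turning is done at 03:50 Dec 24, 2032. Earlier: the first turning is done.

The first turning is done — 03:50 on December 24, 2032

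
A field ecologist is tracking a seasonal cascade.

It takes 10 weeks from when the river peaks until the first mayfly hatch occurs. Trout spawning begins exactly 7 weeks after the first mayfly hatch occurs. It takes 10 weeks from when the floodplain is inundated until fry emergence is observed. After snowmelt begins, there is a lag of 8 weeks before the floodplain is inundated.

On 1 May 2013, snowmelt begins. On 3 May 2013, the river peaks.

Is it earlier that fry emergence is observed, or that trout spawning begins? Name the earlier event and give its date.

Trout spawning begins — 30 August 2013

Snowmelt begins: May 1, 2013.
The floodplain is inundated: May 1, 2013 + 8 weeks = Jun 26, 2013.
Fry emergence is observed: Jun 26, 2013 + 10 weeks = Sep 4, 2013.
The river peaks: May 3, 2013.
The first mayfly hatch occurs: May 3, 2013 + 10 weeks = Jul 12, 2013.
Trout spawning begins: Jul 12, 2013 + 7 weeks = Aug 30, 2013.
Comparing: fry emergence is observed on Sep 4, 2013 vs trout spawning begins on Aug 30, 2013. Earlier: trout spawning begins.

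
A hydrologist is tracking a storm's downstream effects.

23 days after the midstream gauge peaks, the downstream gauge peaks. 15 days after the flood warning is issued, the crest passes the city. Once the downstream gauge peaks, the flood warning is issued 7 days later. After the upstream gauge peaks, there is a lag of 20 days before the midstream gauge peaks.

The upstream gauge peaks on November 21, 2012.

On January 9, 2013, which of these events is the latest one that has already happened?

The downstream gauge peaks

The upstream gauge peaks: Nov 21, 2012.
The midstream gauge peaks: Nov 21, 2012 + 20 days = Dec 11, 2012.
The downstream gauge peaks: Dec 11, 2012 + 23 days = Jan 3, 2013.
The flood warning is issued: Jan 3, 2013 + 7 days = Jan 10, 2013.
The crest passes the city: Jan 10, 2013 + 15 days = Jan 25, 2013.
Jan 9, 2013 falls between when the downstream gauge peaks (Jan 3, 2013) and when the flood warning is issued (Jan 10, 2013).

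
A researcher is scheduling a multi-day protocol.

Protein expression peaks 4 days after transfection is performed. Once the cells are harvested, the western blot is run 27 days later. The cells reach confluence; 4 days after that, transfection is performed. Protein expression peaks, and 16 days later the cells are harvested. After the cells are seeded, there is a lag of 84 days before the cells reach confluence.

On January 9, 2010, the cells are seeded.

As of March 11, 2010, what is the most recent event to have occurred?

The cells are seeded: Jan 9, 2010.
The cells reach confluence: Jan 9, 2010 + 84 days = Apr 3, 2010.
Transfection is performed: Apr 3, 2010 + 4 days = Apr 7, 2010.
Protein expression peaks: Apr 7, 2010 + 4 days = Apr 11, 2010.
The cells are harvested: Apr 11, 2010 + 16 days = Apr 27, 2010.
The western blot is run: Apr 27, 2010 + 27 days = May 24, 2010.
Mar 11, 2010 falls between when the cells are seeded (Jan 9, 2010) and when the cells reach confluence (Apr 3, 2010).

The cells are seeded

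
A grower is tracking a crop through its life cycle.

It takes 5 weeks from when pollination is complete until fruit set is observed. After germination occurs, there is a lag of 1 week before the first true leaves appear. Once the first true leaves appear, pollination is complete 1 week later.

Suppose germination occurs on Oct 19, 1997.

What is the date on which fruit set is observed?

Dec 7, 1997

Germination occurs: Oct 19, 1997.
The first true leaves appear: Oct 19, 1997 + 1 week = Oct 26, 1997.
Pollination is complete: Oct 26, 1997 + 1 week = Nov 2, 1997.
Fruit set is observed: Nov 2, 1997 + 5 weeks = Dec 7, 1997.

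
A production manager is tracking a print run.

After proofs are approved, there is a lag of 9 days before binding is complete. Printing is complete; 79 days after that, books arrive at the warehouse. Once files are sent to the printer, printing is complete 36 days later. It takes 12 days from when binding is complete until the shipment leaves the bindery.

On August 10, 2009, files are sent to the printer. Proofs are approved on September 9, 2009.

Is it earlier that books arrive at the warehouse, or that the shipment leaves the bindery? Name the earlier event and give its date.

The shipment leaves the bindery — September 30, 2009

Files are sent to the printer: Aug 10, 2009.
Printing is complete: Aug 10, 2009 + 36 days = Sep 15, 2009.
Books arrive at the warehouse: Sep 15, 2009 + 79 days = Dec 3, 2009.
Proofs are approved: Sep 9, 2009.
Binding is complete: Sep 9, 2009 + 9 days = Sep 18, 2009.
The shipment leaves the bindery: Sep 18, 2009 + 12 days = Sep 30, 2009.
Comparing: books arrive at the warehouse on Dec 3, 2009 vs the shipment leaves the bindery on Sep 30, 2009. Earlier: the shipment leaves the bindery.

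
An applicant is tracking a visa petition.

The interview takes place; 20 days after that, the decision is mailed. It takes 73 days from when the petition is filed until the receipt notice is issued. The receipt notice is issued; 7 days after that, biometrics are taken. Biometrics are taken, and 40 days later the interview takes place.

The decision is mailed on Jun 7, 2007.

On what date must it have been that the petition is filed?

Jan 18, 2007

The decision is mailed: Jun 7, 2007.
The interview takes place: Jun 7, 2007 − 20 days = May 18, 2007.
Biometrics are taken: May 18, 2007 − 40 days = Apr 8, 2007.
The receipt notice is issued: Apr 8, 2007 − 7 days = Apr 1, 2007.
The petition is filed: Apr 1, 2007 − 73 days = Jan 18, 2007.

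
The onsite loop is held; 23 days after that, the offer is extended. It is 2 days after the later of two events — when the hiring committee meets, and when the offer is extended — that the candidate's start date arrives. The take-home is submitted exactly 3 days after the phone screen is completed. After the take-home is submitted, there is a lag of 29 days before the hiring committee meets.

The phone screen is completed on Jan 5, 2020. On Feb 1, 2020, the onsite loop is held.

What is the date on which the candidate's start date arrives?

Feb 26, 2020

The phone screen is completed: Jan 5, 2020.
The take-home is submitted: Jan 5, 2020 + 3 days = Jan 8, 2020.
The hiring committee meets: Jan 8, 2020 + 29 days = Feb 6, 2020.
The onsite loop is held: Feb 1, 2020.
The offer is extended: Feb 1, 2020 + 23 days = Feb 24, 2020.
Both prerequisites met — the hiring committee meets (Feb 6, 2020), the offer is extended (Feb 24, 2020); the later is Feb 24, 2020.
The candidate's start date arrives: Feb 24, 2020 + 2 days = Feb 26, 2020.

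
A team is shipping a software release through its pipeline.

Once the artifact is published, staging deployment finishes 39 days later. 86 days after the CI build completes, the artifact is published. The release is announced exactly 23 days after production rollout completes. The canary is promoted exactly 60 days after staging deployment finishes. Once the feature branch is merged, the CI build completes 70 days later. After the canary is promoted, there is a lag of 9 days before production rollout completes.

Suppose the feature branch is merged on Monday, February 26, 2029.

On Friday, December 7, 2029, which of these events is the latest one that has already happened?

Production rollout completes

The feature branch is merged: Feb 26, 2029.
The CI build completes: Feb 26, 2029 + 70 days = May 7, 2029.
The artifact is published: May 7, 2029 + 86 days = Aug 1, 2029.
Staging deployment finishes: Aug 1, 2029 + 39 days = Sep 9, 2029.
The canary is promoted: Sep 9, 2029 + 60 days = Nov 8, 2029.
Production rollout completes: Nov 8, 2029 + 9 days = Nov 17, 2029.
The release is announced: Nov 17, 2029 + 23 days = Dec 10, 2029.
Dec 7, 2029 falls between when production rollout completes (Nov 17, 2029) and when the release is announced (Dec 10, 2029).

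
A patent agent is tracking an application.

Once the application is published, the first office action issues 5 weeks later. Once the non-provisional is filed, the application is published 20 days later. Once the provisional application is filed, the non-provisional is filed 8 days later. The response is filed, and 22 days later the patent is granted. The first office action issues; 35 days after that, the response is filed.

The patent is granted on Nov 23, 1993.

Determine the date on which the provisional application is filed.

The patent is granted: Nov 23, 1993.
The response is filed: Nov 23, 1993 − 22 days = Nov 1, 1993.
The first office action issues: Nov 1, 1993 − 35 days = Sep 27, 1993.
The application is published: Sep 27, 1993 − 5 weeks = Aug 23, 1993.
The non-provisional is filed: Aug 23, 1993 − 20 days = Aug 3, 1993.
The provisional application is filed: Aug 3, 1993 − 8 days = Jul 26, 1993.

Jul 26, 1993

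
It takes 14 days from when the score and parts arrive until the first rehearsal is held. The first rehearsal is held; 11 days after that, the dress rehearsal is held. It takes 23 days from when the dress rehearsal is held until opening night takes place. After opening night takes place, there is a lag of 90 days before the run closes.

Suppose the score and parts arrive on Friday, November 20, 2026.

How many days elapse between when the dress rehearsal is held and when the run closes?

Causal path: the dress rehearsal is held → opening night takes place → the run closes.
Total delay along the path: 23 + 90 = 113 days.

113 days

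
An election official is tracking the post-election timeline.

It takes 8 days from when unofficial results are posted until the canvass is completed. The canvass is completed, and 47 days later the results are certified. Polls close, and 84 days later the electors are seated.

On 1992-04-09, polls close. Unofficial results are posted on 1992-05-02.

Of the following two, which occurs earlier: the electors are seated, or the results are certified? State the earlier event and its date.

The results are certified — 1992-06-26

Polls close: Apr 9, 1992.
The electors are seated: Apr 9, 1992 + 84 days = Jul 2, 1992.
Unofficial results are posted: May 2, 1992.
The canvass is completed: May 2, 1992 + 8 days = May 10, 1992.
The results are certified: May 10, 1992 + 47 days = Jun 26, 1992.
Comparing: the electors are seated on Jul 2, 1992 vs the results are certified on Jun 26, 1992. Earlier: the results are certified.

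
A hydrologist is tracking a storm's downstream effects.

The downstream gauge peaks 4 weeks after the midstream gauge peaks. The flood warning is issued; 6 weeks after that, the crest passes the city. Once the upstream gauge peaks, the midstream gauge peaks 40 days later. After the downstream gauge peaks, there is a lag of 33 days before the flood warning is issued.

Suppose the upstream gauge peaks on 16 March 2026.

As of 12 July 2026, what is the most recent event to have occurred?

The upstream gauge peaks: Mar 16, 2026.
The midstream gauge peaks: Mar 16, 2026 + 40 days = Apr 25, 2026.
The downstream gauge peaks: Apr 25, 2026 + 4 weeks = May 23, 2026.
The flood warning is issued: May 23, 2026 + 33 days = Jun 25, 2026.
The crest passes the city: Jun 25, 2026 + 6 weeks = Aug 6, 2026.
Jul 12, 2026 falls between when the flood warning is issued (Jun 25, 2026) and when the crest passes the city (Aug 6, 2026).

The flood warning is issued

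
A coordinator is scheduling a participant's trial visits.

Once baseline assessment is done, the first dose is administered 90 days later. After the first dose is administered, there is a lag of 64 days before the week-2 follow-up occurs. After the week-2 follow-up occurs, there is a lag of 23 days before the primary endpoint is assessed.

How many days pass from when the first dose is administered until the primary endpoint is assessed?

Causal path: the first dose is administered → the week-2 follow-up occurs → the primary endpoint is assessed.
Total delay along the path: 64 + 23 = 87 days.

87 days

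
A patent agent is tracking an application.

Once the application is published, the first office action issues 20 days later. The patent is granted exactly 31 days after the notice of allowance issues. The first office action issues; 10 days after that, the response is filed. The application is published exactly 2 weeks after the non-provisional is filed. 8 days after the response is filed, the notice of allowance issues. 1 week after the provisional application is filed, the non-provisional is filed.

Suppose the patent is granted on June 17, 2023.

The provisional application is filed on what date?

March 19, 2023

The patent is granted: Jun 17, 2023.
The notice of allowance issues: Jun 17, 2023 − 31 days = May 17, 2023.
The response is filed: May 17, 2023 − 8 days = May 9, 2023.
The first office action issues: May 9, 2023 − 10 days = Apr 29, 2023.
The application is published: Apr 29, 2023 − 20 days = Apr 9, 2023.
The non-provisional is filed: Apr 9, 2023 − 2 weeks = Mar 26, 2023.
The provisional application is filed: Mar 26, 2023 − 1 week = Mar 19, 2023.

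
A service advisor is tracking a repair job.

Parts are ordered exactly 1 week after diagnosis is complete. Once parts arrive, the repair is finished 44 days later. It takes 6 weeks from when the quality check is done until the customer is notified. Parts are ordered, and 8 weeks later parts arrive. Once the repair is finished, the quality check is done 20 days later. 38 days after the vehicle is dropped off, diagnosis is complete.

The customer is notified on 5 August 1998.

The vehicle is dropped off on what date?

10 January 1998

The customer is notified: Aug 5, 1998.
The quality check is done: Aug 5, 1998 − 6 weeks = Jun 24, 1998.
The repair is finished: Jun 24, 1998 − 20 days = Jun 4, 1998.
Parts arrive: Jun 4, 1998 − 44 days = Apr 21, 1998.
Parts are ordered: Apr 21, 1998 − 8 weeks = Feb 24, 1998.
Diagnosis is complete: Feb 24, 1998 − 1 week = Feb 17, 1998.
The vehicle is dropped off: Feb 17, 1998 − 38 days = Jan 10, 1998.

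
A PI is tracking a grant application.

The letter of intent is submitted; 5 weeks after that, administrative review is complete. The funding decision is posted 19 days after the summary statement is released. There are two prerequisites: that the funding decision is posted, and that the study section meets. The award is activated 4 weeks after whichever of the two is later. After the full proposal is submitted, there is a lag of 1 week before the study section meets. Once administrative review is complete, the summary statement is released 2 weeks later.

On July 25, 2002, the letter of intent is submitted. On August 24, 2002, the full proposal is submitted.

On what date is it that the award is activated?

The letter of intent is submitted: Jul 25, 2002.
Administrative review is complete: Jul 25, 2002 + 5 weeks = Aug 29, 2002.
The summary statement is released: Aug 29, 2002 + 2 weeks = Sep 12, 2002.
The funding decision is posted: Sep 12, 2002 + 19 days = Oct 1, 2002.
The full proposal is submitted: Aug 24, 2002.
The study section meets: Aug 24, 2002 + 1 week = Aug 31, 2002.
Both prerequisites met — the funding decision is posted (Oct 1, 2002), the study section meets (Aug 31, 2002); the later is Oct 1, 2002.
The award is activated: Oct 1, 2002 + 4 weeks = Oct 29, 2002.

October 29, 2002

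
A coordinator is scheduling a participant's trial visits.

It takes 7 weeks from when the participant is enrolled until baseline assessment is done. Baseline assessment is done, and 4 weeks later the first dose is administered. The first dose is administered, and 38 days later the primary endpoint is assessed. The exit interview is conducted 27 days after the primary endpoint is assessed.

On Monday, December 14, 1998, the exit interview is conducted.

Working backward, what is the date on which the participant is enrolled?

The exit interview is conducted: Dec 14, 1998.
The primary endpoint is assessed: Dec 14, 1998 − 27 days = Nov 17, 1998.
The first dose is administered: Nov 17, 1998 − 38 days = Oct 10, 1998.
Baseline assessment is done: Oct 10, 1998 − 4 weeks = Sep 12, 1998.
The participant is enrolled: Sep 12, 1998 − 7 weeks = Jul 25, 1998.

Saturday, July 25, 1998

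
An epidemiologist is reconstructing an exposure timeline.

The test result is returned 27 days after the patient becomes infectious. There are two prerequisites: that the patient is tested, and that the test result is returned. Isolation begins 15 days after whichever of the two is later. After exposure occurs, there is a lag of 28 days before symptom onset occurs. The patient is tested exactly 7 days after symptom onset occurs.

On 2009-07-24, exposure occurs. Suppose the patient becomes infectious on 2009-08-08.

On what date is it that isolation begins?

Exposure occurs: Jul 24, 2009.
Symptom onset occurs: Jul 24, 2009 + 28 days = Aug 21, 2009.
The patient is tested: Aug 21, 2009 + 7 days = Aug 28, 2009.
The patient becomes infectious: Aug 8, 2009.
The test result is returned: Aug 8, 2009 + 27 days = Sep 4, 2009.
Both prerequisites met — the patient is tested (Aug 28, 2009), the test result is returned (Sep 4, 2009); the later is Sep 4, 2009.
Isolation begins: Sep 4, 2009 + 15 days = Sep 19, 2009.

2009-09-19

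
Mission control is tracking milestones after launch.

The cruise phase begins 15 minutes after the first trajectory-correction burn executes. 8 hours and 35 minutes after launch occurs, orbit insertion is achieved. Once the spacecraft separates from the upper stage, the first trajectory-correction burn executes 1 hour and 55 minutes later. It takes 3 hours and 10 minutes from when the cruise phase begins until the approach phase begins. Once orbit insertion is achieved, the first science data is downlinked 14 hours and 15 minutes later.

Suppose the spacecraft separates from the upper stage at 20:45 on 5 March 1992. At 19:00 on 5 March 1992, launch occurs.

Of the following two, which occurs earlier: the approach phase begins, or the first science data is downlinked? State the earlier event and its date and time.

The approach phase begins — 02:05 on 6 March 1992

The spacecraft separates from the upper stage: 20:45 Mar 5, 1992.
The first trajectory-correction burn executes: 20:45 Mar 5, 1992 + 1h55m = 22:40 Mar 5, 1992.
The cruise phase begins: 22:40 Mar 5, 1992 + 15m = 22:55 Mar 5, 1992.
The approach phase begins: 22:55 Mar 5, 1992 + 3h10m = 02:05 Mar 6, 1992.
Launch occurs: 19:00 Mar 5, 1992.
Orbit insertion is achieved: 19:00 Mar 5, 1992 + 8h35m = 03:35 Mar 6, 1992.
The first science data is downlinked: 03:35 Mar 6, 1992 + 14h15m = 17:50 Mar 6, 1992.
Comparing: the approach phase begins at 02:05 Mar 6, 1992 vs the first science data is downlinked at 17:50 Mar 6, 1992. Earlier: the approach phase begins.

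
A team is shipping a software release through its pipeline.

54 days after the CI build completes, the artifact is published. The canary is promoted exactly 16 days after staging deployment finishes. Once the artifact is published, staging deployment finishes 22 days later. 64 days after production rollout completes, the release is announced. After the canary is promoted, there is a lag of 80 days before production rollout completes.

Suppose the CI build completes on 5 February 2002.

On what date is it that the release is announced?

29 September 2002

The CI build completes: Feb 5, 2002.
The artifact is published: Feb 5, 2002 + 54 days = Mar 31, 2002.
Staging deployment finishes: Mar 31, 2002 + 22 days = Apr 22, 2002.
The canary is promoted: Apr 22, 2002 + 16 days = May 8, 2002.
Production rollout completes: May 8, 2002 + 80 days = Jul 27, 2002.
The release is announced: Jul 27, 2002 + 64 days = Sep 29, 2002.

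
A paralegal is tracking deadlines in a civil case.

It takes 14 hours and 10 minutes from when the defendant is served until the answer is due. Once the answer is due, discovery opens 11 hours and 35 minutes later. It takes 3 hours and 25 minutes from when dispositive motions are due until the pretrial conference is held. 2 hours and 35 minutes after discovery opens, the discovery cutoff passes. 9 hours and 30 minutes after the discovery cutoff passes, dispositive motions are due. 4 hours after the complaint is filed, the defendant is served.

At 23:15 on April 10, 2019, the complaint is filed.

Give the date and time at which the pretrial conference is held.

The complaint is filed: 23:15 Apr 10, 2019.
The defendant is served: 23:15 Apr 10, 2019 + 4h = 03:15 Apr 11, 2019.
The answer is due: 03:15 Apr 11, 2019 + 14h10m = 17:25 Apr 11, 2019.
Discovery opens: 17:25 Apr 11, 2019 + 11h35m = 05:00 Apr 12, 2019.
The discovery cutoff passes: 05:00 Apr 12, 2019 + 2h35m = 07:35 Apr 12, 2019.
Dispositive motions are due: 07:35 Apr 12, 2019 + 9h30m = 17:05 Apr 12, 2019.
The pretrial conference is held: 17:05 Apr 12, 2019 + 3h25m = 20:30 Apr 12, 2019.

20:30 on April 12, 2019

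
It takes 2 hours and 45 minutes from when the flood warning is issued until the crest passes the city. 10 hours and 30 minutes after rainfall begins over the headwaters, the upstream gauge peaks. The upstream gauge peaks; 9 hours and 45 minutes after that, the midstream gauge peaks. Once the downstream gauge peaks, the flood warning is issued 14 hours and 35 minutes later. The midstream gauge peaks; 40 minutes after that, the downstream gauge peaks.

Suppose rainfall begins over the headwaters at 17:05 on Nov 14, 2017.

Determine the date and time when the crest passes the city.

Rainfall begins over the headwaters: 17:05 Nov 14, 2017.
The upstream gauge peaks: 17:05 Nov 14, 2017 + 10h30m = 03:35 Nov 15, 2017.
The midstream gauge peaks: 03:35 Nov 15, 2017 + 9h45m = 13:20 Nov 15, 2017.
The downstream gauge peaks: 13:20 Nov 15, 2017 + 40m = 14:00 Nov 15, 2017.
The flood warning is issued: 14:00 Nov 15, 2017 + 14h35m = 04:35 Nov 16, 2017.
The crest passes the city: 04:35 Nov 16, 2017 + 2h45m = 07:20 Nov 16, 2017.

07:20 on Nov 16, 2017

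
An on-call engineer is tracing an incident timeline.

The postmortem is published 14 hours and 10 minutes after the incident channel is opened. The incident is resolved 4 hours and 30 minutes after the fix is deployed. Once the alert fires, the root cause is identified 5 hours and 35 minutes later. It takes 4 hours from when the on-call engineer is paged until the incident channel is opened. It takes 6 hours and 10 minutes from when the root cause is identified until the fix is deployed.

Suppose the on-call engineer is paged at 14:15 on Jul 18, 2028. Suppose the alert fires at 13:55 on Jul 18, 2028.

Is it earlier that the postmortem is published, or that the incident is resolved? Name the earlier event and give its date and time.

The on-call engineer is paged: 14:15 Jul 18, 2028.
The incident channel is opened: 14:15 Jul 18, 2028 + 4h = 18:15 Jul 18, 2028.
The postmortem is published: 18:15 Jul 18, 2028 + 14h10m = 08:25 Jul 19, 2028.
The alert fires: 13:55 Jul 18, 2028.
The root cause is identified: 13:55 Jul 18, 2028 + 5h35m = 19:30 Jul 18, 2028.
The fix is deployed: 19:30 Jul 18, 2028 + 6h10m = 01:40 Jul 19, 2028.
The incident is resolved: 01:40 Jul 19, 2028 + 4h30m = 06:10 Jul 19, 2028.
Comparing: the postmortem is published at 08:25 Jul 19, 2028 vs the incident is resolved at 06:10 Jul 19, 2028. Earlier: the incident is resolved.

The incident is resolved — 06:10 on Jul 19, 2028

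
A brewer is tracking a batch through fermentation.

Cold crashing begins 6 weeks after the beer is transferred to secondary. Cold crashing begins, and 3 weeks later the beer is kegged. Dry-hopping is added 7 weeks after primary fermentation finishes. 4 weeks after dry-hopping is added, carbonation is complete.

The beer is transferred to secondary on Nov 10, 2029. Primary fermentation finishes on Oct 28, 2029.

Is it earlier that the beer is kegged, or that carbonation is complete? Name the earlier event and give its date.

The beer is kegged — Jan 12, 2030

The beer is transferred to secondary: Nov 10, 2029.
Cold crashing begins: Nov 10, 2029 + 6 weeks = Dec 22, 2029.
The beer is kegged: Dec 22, 2029 + 3 weeks = Jan 12, 2030.
Primary fermentation finishes: Oct 28, 2029.
Dry-hopping is added: Oct 28, 2029 + 7 weeks = Dec 16, 2029.
Carbonation is complete: Dec 16, 2029 + 4 weeks = Jan 13, 2030.
Comparing: the beer is kegged on Jan 12, 2030 vs carbonation is complete on Jan 13, 2030. Earlier: the beer is kegged.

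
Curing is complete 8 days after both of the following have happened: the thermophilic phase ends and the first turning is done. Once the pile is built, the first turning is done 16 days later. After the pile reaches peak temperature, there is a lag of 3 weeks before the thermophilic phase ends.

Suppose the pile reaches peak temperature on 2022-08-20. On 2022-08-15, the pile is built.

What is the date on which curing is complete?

The pile reaches peak temperature: Aug 20, 2022.
The thermophilic phase ends: Aug 20, 2022 + 3 weeks = Sep 10, 2022.
The pile is built: Aug 15, 2022.
The first turning is done: Aug 15, 2022 + 16 days = Aug 31, 2022.
Both prerequisites met — the thermophilic phase ends (Sep 10, 2022), the first turning is done (Aug 31, 2022); the later is Sep 10, 2022.
Curing is complete: Sep 10, 2022 + 8 days = Sep 18, 2022.

2022-09-18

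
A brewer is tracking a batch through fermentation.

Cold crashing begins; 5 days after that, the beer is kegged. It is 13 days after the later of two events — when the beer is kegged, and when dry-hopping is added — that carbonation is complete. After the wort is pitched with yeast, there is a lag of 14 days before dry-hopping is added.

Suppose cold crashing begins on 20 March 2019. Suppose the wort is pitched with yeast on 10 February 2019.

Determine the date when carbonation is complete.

Cold crashing begins: Mar 20, 2019.
The beer is kegged: Mar 20, 2019 + 5 days = Mar 25, 2019.
The wort is pitched with yeast: Feb 10, 2019.
Dry-hopping is added: Feb 10, 2019 + 14 days = Feb 24, 2019.
Both prerequisites met — the beer is kegged (Mar 25, 2019), dry-hopping is added (Feb 24, 2019); the later is Mar 25, 2019.
Carbonation is complete: Mar 25, 2019 + 13 days = Apr 7, 2019.

7 April 2019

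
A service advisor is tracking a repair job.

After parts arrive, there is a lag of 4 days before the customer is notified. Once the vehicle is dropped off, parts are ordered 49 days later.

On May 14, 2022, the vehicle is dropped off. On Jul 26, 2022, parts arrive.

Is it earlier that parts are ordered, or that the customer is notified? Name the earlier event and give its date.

The vehicle is dropped off: May 14, 2022.
Parts are ordered: May 14, 2022 + 49 days = Jul 2, 2022.
Parts arrive: Jul 26, 2022.
The customer is notified: Jul 26, 2022 + 4 days = Jul 30, 2022.
Comparing: parts are ordered on Jul 2, 2022 vs the customer is notified on Jul 30, 2022. Earlier: parts are ordered.

Parts are ordered — Jul 2, 2022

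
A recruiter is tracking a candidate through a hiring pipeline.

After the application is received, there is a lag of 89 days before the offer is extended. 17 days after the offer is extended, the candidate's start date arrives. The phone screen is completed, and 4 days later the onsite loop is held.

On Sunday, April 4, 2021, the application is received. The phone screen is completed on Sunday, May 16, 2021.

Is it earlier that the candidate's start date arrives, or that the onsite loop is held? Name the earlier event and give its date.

The application is received: Apr 4, 2021.
The offer is extended: Apr 4, 2021 + 89 days = Jul 2, 2021.
The candidate's start date arrives: Jul 2, 2021 + 17 days = Jul 19, 2021.
The phone screen is completed: May 16, 2021.
The onsite loop is held: May 16, 2021 + 4 days = May 20, 2021.
Comparing: the candidate's start date arrives on Jul 19, 2021 vs the onsite loop is held on May 20, 2021. Earlier: the onsite loop is held.

The onsite loop is held — Thursday, May 20, 2021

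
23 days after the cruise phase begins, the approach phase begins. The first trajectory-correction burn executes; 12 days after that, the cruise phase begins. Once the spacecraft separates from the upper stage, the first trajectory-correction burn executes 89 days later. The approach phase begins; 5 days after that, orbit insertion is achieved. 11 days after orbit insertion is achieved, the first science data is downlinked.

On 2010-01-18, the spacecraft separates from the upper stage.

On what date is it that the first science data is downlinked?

2010-06-07

The spacecraft separates from the upper stage: Jan 18, 2010.
The first trajectory-correction burn executes: Jan 18, 2010 + 89 days = Apr 17, 2010.
The cruise phase begins: Apr 17, 2010 + 12 days = Apr 29, 2010.
The approach phase begins: Apr 29, 2010 + 23 days = May 22, 2010.
Orbit insertion is achieved: May 22, 2010 + 5 days = May 27, 2010.
The first science data is downlinked: May 27, 2010 + 11 days = Jun 7, 2010.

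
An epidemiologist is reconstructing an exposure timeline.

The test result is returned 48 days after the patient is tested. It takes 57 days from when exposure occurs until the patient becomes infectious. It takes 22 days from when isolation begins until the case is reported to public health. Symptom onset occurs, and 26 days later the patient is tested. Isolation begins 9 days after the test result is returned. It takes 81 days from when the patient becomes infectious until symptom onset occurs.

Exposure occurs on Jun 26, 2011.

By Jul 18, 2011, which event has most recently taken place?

Exposure occurs: Jun 26, 2011.
The patient becomes infectious: Jun 26, 2011 + 57 days = Aug 22, 2011.
Symptom onset occurs: Aug 22, 2011 + 81 days = Nov 11, 2011.
The patient is tested: Nov 11, 2011 + 26 days = Dec 7, 2011.
The test result is returned: Dec 7, 2011 + 48 days = Jan 24, 2012.
Isolation begins: Jan 24, 2012 + 9 days = Feb 2, 2012.
The case is reported to public health: Feb 2, 2012 + 22 days = Feb 24, 2012.
Jul 18, 2011 falls between when exposure occurs (Jun 26, 2011) and when the patient becomes infectious (Aug 22, 2011).

Exposure occurs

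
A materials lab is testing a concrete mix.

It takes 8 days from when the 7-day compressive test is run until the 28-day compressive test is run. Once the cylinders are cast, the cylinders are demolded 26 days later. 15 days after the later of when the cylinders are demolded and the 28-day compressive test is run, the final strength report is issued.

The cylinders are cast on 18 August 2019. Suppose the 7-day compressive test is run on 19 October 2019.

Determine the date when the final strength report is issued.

The cylinders are cast: Aug 18, 2019.
The cylinders are demolded: Aug 18, 2019 + 26 days = Sep 13, 2019.
The 7-day compressive test is run: Oct 19, 2019.
The 28-day compressive test is run: Oct 19, 2019 + 8 days = Oct 27, 2019.
Both prerequisites met — the cylinders are demolded (Sep 13, 2019), the 28-day compressive test is run (Oct 27, 2019); the later is Oct 27, 2019.
The final strength report is issued: Oct 27, 2019 + 15 days = Nov 11, 2019.

11 November 2019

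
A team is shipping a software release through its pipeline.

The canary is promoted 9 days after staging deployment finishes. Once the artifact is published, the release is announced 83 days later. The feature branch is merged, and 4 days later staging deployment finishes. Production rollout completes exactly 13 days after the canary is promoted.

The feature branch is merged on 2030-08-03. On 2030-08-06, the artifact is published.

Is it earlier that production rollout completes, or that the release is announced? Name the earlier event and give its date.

Production rollout completes — 2030-08-29

The feature branch is merged: Aug 3, 2030.
Staging deployment finishes: Aug 3, 2030 + 4 days = Aug 7, 2030.
The canary is promoted: Aug 7, 2030 + 9 days = Aug 16, 2030.
Production rollout completes: Aug 16, 2030 + 13 days = Aug 29, 2030.
The artifact is published: Aug 6, 2030.
The release is announced: Aug 6, 2030 + 83 days = Oct 28, 2030.
Comparing: production rollout completes on Aug 29, 2030 vs the release is announced on Oct 28, 2030. Earlier: production rollout completes.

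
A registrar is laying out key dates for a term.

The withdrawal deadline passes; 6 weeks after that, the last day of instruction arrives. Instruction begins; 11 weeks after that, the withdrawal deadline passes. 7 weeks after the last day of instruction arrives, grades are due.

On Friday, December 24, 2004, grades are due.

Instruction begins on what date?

Grades are due: Dec 24, 2004.
The last day of instruction arrives: Dec 24, 2004 − 7 weeks = Nov 5, 2004.
The withdrawal deadline passes: Nov 5, 2004 − 6 weeks = Sep 24, 2004.
Instruction begins: Sep 24, 2004 − 11 weeks = Jul 9, 2004.

Friday, July 9, 2004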